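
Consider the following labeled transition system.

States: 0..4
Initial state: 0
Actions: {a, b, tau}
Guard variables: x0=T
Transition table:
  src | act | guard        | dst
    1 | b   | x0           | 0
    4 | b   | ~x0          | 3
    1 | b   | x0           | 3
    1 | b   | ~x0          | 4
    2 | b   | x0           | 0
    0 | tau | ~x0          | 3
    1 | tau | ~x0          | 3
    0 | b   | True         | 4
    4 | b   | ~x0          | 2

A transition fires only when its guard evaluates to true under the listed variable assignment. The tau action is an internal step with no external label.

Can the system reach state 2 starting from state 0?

Answer: UNREACHABLE

Trace:
Guard filter leaves 4 enabled edge(s).
Layer 0: {0}
Layer 1: {4}  total {0,4}
R = {0,4}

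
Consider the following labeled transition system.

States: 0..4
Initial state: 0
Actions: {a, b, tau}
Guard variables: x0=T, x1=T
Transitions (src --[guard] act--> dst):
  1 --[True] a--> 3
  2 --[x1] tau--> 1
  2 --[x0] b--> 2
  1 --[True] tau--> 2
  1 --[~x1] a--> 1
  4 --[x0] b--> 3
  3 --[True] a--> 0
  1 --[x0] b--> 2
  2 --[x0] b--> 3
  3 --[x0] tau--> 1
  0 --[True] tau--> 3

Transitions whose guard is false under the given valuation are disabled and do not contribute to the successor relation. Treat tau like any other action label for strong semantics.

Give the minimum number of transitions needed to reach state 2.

Answer: 3

Analysis:
Breadth-first toward 2:
  Layer 0: {0}
  Layer 1: {3}
  Layer 2: {1}
  Layer 3: {2}
depth(2)=3, e.g. tau·tau·b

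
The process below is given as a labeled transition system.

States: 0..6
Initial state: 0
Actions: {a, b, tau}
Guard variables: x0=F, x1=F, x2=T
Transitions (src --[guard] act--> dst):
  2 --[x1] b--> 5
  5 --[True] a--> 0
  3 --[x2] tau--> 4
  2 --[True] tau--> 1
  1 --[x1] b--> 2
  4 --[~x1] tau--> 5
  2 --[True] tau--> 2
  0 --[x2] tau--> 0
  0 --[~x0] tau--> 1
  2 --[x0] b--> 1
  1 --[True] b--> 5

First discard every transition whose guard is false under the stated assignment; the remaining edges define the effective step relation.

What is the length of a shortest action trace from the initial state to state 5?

Layered search for 5:
  depth 0: {0}
  depth 1: {1}
  depth 2: {5}
5 enters at depth 2; path tau·b

Answer: 2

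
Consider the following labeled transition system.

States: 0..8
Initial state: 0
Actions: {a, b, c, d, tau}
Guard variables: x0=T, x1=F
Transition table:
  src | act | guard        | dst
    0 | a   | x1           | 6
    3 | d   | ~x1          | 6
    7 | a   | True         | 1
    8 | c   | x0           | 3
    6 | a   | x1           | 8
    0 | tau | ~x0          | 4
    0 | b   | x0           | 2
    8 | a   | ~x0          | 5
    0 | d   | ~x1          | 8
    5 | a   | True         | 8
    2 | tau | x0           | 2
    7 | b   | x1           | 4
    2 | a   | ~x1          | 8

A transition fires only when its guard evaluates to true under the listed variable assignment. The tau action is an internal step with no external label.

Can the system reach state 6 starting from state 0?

8 transition(s) survive guard evaluation.
depth 0: {0}
depth 1: {2,8}  total {0,2,8}
depth 2: {3}  total {0,2,3,8}
depth 3: {6}  total {0,2,3,6,8}
Reach set: {0,2,3,6,8}
trace reaching 6: d·c·d

Answer: REACHABLE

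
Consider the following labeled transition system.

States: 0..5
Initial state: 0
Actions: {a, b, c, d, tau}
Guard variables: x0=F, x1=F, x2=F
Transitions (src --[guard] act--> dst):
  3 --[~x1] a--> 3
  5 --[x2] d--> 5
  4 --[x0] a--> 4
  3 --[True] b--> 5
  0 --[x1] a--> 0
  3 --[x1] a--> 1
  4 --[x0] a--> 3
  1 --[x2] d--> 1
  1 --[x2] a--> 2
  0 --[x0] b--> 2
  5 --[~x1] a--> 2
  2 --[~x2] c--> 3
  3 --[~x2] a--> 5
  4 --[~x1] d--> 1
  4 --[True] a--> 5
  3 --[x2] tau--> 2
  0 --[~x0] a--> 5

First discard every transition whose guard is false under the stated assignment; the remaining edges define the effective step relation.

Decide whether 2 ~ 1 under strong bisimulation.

Bisimulation quotient by refinement:
  π0 = {{0,1,2,3,4,5}}
  π1 = {{0,5},{1},{2},{3},{4}}
  π2 = {{0},{1},{2},{3},{4},{5}}
Fixed point at round 3; 6 class(es).
class of 2: {2}; class of 1: {1}

Answer: NOT BISIMILAR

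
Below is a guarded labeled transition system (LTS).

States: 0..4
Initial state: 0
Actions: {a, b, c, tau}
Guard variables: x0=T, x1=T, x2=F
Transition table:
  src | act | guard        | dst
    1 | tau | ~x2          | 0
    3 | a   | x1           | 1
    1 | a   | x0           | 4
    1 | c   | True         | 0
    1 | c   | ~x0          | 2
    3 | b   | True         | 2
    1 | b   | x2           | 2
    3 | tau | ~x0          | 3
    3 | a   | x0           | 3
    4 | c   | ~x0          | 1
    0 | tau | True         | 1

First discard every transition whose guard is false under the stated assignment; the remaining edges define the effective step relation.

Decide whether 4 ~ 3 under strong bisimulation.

Refine partition for ~:
  P[0] = {{0,1,2,3,4}}
  P[1] = {{0},{1},{2,4},{3}}
4 equivalence class(es) (converged in 2)
[4]={2,4}  [3]={3}

Answer: NOT BISIMILAR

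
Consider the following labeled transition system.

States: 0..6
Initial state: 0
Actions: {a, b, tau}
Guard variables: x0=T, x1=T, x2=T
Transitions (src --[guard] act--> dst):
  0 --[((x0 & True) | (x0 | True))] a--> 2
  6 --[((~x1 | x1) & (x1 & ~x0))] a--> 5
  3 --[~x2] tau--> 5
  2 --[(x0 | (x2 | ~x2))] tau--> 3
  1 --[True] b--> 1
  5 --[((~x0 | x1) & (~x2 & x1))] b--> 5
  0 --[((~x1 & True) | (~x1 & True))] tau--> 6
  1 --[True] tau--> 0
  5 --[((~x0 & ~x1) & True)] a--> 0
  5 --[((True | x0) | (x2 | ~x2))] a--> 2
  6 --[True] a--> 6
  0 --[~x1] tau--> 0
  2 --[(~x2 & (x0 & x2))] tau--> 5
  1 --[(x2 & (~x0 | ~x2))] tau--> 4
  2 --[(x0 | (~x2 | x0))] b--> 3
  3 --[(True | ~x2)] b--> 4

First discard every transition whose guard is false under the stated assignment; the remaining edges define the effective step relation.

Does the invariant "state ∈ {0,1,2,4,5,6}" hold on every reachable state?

Allowed set {0,1,2,4,5,6}
Reach set: {0,2,3,4}
  0: ✓
  2: ✓
  3: ✗ unsafe
  4: ✓
counterexample path to 3: a·tau

Answer: INVARIANT VIOLATED at state 3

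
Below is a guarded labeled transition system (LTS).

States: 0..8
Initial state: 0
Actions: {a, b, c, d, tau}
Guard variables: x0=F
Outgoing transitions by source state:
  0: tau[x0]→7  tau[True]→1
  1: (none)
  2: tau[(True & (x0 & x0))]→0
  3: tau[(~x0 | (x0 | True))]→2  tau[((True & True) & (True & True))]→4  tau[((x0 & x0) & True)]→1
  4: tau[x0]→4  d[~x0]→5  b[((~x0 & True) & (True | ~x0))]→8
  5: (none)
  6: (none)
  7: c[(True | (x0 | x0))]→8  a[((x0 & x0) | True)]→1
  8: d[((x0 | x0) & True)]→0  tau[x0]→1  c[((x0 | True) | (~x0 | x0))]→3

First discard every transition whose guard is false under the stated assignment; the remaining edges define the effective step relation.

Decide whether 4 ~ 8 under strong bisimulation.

Compute ~ classes (split until stable):
  round 0: {{0,1,2,3,4,5,6,7,8}}
  round 1: {{0,3},{1,2,5,6},{4},{7},{8}}
  round 2: {{0},{1,2,5,6},{3},{4},{7},{8}}
6 equivalence class(es) (converged in 3)
4∈{4}, 8∈{8}

Answer: NOT BISIMILAR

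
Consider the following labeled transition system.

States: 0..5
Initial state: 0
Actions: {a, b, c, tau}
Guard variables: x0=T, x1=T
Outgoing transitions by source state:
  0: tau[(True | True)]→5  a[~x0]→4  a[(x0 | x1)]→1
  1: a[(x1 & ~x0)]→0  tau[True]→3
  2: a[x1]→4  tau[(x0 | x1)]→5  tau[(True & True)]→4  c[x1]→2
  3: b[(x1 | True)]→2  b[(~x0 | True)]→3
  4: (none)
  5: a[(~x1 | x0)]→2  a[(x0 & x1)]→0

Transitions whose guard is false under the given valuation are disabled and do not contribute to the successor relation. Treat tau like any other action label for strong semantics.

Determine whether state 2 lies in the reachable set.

Answer: REACHABLE

Working:
After dropping false guards: 11 live edges.
L0 = {0}
L1 = {1,5}  cumulative {0,1,5}
L2 = {2,3}  cumulative {0,1,2,3,5}
L3 = {4}  cumulative {0,1,2,3,4,5}
Reachable = {0,1,2,3,4,5}
trace reaching 2: tau·a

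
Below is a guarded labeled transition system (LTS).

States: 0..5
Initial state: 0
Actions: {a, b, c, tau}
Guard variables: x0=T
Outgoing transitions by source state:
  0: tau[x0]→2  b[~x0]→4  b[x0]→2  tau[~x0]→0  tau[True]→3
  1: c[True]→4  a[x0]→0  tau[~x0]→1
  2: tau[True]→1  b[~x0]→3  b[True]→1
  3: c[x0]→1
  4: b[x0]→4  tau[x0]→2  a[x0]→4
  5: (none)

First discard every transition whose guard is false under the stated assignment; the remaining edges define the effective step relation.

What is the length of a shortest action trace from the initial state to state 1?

Answer: 2

Working:
Breadth-first toward 1:
  L0 = {0}
  L1 = {2,3}
  L2 = {1}
1 enters at depth 2; path b·b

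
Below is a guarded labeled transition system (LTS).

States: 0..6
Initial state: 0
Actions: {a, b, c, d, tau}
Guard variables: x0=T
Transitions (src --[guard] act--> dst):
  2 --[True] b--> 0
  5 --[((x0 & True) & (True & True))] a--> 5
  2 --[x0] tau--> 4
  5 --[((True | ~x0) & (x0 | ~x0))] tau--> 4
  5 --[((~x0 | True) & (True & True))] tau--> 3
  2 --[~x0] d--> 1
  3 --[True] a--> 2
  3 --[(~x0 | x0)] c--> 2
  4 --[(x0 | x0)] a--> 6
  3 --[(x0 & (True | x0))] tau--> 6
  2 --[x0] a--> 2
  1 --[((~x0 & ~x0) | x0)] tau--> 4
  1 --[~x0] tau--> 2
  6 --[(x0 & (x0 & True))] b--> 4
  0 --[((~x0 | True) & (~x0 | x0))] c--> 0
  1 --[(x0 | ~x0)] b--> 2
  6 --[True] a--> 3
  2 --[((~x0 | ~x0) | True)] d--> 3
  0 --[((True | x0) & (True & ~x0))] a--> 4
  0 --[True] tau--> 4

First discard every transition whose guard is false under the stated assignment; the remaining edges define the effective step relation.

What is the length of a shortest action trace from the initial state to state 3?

BFS to 3:
  depth 0: {0}
  depth 1: {4}
  depth 2: {6}
  depth 3: {3}
depth(3)=3, e.g. tau·a·a

Answer: 3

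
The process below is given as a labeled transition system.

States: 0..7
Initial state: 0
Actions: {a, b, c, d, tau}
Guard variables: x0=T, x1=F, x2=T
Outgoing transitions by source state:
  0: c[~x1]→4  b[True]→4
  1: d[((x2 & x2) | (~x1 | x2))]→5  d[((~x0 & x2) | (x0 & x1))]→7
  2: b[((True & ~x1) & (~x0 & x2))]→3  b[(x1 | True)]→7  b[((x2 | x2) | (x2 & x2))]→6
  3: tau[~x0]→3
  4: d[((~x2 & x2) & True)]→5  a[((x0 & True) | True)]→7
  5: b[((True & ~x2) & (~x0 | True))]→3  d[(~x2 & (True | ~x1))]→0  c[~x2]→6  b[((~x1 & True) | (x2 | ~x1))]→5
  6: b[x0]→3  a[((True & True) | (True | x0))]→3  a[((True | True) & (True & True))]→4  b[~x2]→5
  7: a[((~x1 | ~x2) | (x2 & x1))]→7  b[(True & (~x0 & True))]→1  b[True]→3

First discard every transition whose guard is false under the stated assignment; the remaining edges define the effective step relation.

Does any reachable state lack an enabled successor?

R = {0,3,4,7}
  0: b→4  c→4  [2 exit(s)]
  3: ∅  [no exit]
  4: a→7  [1 exit(s)]
  7: a→7  b→3  [2 exit(s)]
Path to 3: c·a·b

Answer: DEADLOCK at state 3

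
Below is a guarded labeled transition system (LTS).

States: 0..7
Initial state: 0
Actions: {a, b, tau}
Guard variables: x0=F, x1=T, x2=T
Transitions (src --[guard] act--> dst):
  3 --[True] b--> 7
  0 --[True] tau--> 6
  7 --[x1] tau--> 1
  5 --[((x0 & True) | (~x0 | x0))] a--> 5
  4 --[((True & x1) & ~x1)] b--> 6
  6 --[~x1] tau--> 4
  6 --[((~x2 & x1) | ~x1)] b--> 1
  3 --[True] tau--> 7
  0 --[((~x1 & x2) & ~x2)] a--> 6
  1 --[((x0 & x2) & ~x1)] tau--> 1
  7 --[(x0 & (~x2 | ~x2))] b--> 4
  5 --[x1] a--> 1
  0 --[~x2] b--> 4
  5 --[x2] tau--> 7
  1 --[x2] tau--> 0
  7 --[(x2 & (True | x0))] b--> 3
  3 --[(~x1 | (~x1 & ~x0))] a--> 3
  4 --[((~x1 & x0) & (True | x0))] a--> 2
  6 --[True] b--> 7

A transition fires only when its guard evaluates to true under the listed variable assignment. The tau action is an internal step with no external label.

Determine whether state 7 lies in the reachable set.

Answer: REACHABLE

Trace:
Guard filter leaves 10 enabled edge(s).
depth 0: {0}
depth 1: {6}  total {0,6}
depth 2: {7}  total {0,6,7}
depth 3: {1,3}  total {0,1,3,6,7}
R = {0,1,3,6,7}
Path to 7: tau·b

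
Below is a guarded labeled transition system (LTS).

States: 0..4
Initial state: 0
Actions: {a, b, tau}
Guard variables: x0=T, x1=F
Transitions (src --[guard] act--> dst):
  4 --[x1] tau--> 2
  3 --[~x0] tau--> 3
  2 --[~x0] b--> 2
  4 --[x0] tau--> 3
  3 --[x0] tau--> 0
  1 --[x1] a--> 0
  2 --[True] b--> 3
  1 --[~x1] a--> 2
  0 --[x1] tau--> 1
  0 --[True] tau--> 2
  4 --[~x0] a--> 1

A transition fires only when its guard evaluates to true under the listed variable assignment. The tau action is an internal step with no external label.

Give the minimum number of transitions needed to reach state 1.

Answer: UNREACHABLE

Trace:
Layered search for 1:
  L0 = {0}
  L1 = {2}
  L2 = {3}
1 never appears.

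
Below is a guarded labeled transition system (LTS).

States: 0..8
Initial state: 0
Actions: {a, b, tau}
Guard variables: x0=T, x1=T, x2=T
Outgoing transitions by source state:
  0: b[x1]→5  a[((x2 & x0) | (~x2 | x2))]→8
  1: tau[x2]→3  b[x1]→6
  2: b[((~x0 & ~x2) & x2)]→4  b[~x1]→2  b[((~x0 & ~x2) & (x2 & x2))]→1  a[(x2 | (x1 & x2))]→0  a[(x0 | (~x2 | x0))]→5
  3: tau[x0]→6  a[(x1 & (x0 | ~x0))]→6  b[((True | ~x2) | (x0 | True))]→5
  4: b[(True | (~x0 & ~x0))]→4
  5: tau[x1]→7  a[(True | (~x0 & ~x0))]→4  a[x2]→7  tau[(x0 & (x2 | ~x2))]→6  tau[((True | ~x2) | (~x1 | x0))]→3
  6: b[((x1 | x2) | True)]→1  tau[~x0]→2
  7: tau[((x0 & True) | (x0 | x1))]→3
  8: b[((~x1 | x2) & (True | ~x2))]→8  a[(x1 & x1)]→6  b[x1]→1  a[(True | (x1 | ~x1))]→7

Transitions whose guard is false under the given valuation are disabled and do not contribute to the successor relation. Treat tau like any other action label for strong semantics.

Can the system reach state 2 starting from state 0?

Answer: UNREACHABLE

Analysis:
After dropping false guards: 21 live edges.
Layer 0: {0}
Layer 1: {5,8}  cumulative {0,5,8}
Layer 2: {1,3,4,6,7}  cumulative {0,1,3,4,5,6,7,8}
Reach set: {0,1,3,4,5,6,7,8}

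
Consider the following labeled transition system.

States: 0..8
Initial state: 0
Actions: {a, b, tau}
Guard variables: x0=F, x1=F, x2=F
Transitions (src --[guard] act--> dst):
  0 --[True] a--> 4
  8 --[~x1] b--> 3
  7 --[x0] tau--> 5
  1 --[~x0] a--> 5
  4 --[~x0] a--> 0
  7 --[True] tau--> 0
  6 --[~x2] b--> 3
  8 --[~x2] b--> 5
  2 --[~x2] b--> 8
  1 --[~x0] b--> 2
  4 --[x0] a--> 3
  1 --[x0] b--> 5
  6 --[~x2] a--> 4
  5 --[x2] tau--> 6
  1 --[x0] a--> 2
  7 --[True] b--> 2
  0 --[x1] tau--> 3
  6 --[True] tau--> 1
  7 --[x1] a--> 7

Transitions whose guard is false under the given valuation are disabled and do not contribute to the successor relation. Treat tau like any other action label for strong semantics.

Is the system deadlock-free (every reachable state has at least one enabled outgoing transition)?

Reach set: {0,4}
  0: a→4  [1 exit(s)]
  4: a→0  [1 exit(s)]

Answer: DEADLOCK-FREE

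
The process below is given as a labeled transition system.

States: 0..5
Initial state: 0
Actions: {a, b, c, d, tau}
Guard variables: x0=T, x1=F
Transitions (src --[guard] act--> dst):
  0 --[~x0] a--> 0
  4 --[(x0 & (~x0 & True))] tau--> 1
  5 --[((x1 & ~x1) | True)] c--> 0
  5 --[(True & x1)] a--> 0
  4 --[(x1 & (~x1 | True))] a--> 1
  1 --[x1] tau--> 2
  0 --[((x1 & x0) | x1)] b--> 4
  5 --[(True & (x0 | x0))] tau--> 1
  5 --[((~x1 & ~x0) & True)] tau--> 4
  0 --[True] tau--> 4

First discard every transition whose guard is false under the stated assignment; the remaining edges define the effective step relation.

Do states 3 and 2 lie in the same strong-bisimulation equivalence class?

Answer: BISIMILAR

Analysis:
Refine partition for ~:
  round 0: {{0,1,2,3,4,5}}
  round 1: {{0},{1,2,3,4},{5}}
3 equivalence class(es) (converged in 2)
[3]={1,2,3,4}  [2]={1,2,3,4}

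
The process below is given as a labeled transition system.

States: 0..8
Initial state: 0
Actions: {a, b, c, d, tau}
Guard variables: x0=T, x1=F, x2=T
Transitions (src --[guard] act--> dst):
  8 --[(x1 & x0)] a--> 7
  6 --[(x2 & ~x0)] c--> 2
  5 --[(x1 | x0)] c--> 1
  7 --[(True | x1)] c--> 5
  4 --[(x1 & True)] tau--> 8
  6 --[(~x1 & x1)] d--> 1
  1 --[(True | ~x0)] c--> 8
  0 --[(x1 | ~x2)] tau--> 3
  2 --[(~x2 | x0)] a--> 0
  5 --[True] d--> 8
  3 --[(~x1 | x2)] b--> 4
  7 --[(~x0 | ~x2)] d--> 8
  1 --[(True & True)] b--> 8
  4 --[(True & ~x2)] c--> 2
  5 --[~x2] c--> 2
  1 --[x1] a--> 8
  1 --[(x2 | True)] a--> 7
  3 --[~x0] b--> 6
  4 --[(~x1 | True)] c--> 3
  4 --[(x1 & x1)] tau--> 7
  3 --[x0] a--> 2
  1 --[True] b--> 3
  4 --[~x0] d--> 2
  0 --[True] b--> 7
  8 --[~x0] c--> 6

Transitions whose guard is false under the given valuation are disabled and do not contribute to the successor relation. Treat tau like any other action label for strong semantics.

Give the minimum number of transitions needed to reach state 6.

BFS to 6:
  Layer 0: {0}
  Layer 1: {7}
  Layer 2: {5}
  Layer 3: {1,8}
  Layer 4: {3}
  Layer 5: {2,4}
6 never appears.

Answer: UNREACHABLE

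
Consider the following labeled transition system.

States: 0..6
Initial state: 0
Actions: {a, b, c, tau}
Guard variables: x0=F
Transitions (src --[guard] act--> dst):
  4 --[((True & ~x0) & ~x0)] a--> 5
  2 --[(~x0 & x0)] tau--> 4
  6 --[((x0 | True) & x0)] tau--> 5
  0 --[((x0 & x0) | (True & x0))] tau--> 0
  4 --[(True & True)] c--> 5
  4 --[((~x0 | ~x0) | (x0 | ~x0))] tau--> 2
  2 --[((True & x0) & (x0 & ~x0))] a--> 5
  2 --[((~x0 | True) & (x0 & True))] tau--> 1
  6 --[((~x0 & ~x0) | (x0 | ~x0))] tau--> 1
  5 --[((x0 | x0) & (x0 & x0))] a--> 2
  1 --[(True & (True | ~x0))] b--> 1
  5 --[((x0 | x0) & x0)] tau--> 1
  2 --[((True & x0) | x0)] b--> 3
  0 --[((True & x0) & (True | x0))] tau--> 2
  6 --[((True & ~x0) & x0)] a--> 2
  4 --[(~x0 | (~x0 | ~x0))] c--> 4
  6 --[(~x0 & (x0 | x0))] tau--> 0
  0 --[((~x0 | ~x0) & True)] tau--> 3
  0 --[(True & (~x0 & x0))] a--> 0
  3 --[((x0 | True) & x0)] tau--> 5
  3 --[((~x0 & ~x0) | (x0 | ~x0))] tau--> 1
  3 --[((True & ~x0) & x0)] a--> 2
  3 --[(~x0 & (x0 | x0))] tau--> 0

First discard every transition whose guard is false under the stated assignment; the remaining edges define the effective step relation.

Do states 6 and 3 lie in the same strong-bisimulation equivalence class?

Answer: BISIMILAR

Trace:
Refine partition for ~:
  π0 = {{0,1,2,3,4,5,6}}
  π1 = {{0,3,6},{1},{2,5},{4}}
  π2 = {{0},{1},{2,5},{3,6},{4}}
5 equivalence class(es) (converged in 3)
class of 6: {3,6}; class of 3: {3,6}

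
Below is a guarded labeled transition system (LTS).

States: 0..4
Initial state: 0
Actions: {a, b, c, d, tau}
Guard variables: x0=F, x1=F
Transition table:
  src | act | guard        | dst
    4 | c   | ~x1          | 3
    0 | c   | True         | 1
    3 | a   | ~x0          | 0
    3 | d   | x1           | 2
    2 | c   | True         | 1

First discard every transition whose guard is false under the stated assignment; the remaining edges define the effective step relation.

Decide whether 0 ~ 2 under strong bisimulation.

Refine partition for ~:
  round 0: {{0,1,2,3,4}}
  round 1: {{0,2,4},{1},{3}}
  round 2: {{0,2},{1},{3},{4}}
4 equivalence class(es) (converged in 3)
class of 0: {0,2}; class of 2: {0,2}

Answer: BISIMILAR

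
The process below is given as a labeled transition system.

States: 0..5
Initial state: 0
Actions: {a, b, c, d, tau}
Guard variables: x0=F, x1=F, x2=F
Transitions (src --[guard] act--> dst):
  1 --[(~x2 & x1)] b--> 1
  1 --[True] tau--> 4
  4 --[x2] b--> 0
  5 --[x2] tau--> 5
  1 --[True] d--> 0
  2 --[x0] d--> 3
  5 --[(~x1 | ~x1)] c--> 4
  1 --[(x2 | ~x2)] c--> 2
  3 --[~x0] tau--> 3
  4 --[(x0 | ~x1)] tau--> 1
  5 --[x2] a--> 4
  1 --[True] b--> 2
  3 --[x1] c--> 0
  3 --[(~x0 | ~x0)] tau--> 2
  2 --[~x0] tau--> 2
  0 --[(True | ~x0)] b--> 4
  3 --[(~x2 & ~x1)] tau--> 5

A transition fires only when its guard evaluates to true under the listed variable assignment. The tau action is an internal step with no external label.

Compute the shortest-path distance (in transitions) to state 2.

Answer: 3

Trace:
BFS to 2:
  Layer 0: {0}
  Layer 1: {4}
  Layer 2: {1}
  Layer 3: {2}
2 enters at depth 3; path b·tau·b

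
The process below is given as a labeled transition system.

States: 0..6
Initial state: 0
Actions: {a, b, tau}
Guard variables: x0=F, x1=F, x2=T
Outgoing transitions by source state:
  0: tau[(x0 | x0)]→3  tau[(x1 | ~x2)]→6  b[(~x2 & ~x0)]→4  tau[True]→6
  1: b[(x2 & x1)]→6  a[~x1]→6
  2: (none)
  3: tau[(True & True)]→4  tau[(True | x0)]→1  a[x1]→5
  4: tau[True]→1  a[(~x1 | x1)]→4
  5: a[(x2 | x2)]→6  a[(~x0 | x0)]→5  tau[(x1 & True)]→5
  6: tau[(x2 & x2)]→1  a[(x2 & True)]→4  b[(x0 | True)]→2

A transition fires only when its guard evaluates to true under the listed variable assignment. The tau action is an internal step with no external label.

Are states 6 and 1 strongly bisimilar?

Refine partition for ~:
  P[0] = {{0,1,2,3,4,5,6}}
  P[1] = {{0,3},{1,5},{2},{4},{6}}
  P[2] = {{0},{1},{2},{3},{4},{5},{6}}
7 equivalence class(es) (converged in 3)
[6]={6}  [1]={1}

Answer: NOT BISIMILAR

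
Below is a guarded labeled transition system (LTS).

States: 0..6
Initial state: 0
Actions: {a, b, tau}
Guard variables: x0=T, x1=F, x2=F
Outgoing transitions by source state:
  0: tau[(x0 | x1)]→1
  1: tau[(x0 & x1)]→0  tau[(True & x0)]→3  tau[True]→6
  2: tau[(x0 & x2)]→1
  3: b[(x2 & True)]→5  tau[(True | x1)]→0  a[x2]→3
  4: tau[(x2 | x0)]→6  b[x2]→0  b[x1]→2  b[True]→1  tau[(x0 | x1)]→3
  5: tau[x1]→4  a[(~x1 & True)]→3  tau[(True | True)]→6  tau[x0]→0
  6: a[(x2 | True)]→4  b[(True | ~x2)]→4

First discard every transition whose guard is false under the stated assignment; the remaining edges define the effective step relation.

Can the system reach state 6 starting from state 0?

Answer: REACHABLE

Analysis:
12 transition(s) survive guard evaluation.
depth 0: {0}
depth 1: {1}  cumulative {0,1}
depth 2: {3,6}  cumulative {0,1,3,6}
depth 3: {4}  cumulative {0,1,3,4,6}
Reachable = {0,1,3,4,6}
Path to 6: tau·tau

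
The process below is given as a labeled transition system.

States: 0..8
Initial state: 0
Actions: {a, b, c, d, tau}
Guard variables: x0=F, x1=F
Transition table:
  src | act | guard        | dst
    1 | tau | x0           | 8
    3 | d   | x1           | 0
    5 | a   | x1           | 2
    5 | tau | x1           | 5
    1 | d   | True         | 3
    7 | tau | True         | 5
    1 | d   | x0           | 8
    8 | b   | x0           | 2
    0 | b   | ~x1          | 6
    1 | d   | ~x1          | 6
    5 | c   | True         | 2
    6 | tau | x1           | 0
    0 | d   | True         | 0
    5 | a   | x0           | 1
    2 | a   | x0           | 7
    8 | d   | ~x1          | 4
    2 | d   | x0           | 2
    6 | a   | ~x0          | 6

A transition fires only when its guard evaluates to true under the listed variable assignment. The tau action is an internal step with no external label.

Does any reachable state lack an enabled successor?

Reach set: {0,6}
  0: b→6  d→0  [deg 2]
  6: a→6  [deg 1]

Answer: DEADLOCK-FREE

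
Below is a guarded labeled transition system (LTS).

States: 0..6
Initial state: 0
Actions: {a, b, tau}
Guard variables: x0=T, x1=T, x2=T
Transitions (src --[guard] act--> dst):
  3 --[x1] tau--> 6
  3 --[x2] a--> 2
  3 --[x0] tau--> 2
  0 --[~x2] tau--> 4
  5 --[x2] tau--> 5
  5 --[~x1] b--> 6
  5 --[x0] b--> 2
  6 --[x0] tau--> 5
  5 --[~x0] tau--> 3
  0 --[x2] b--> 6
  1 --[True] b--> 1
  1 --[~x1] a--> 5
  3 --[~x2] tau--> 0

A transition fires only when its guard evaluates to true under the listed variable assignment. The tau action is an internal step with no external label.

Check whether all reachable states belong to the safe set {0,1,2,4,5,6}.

Answer: INVARIANT HOLDS

Analysis:
Allowed set {0,1,2,4,5,6}
R = {0,2,5,6}
  0: ok
  2: ok
  5: ok
  6: ok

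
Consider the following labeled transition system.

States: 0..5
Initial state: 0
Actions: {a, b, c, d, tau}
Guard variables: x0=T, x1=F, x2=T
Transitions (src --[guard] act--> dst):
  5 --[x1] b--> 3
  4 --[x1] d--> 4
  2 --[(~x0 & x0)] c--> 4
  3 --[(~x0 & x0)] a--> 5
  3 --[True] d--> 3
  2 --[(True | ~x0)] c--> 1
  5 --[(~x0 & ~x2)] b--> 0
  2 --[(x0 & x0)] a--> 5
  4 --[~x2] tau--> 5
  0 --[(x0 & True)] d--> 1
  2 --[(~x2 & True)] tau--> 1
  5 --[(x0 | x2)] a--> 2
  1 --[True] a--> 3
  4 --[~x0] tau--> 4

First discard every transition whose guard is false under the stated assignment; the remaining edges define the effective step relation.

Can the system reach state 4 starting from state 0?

Guard filter leaves 6 enabled edge(s).
L0 = {0}
L1 = {1}  now seen {0,1}
L2 = {3}  now seen {0,1,3}
R = {0,1,3}

Answer: UNREACHABLE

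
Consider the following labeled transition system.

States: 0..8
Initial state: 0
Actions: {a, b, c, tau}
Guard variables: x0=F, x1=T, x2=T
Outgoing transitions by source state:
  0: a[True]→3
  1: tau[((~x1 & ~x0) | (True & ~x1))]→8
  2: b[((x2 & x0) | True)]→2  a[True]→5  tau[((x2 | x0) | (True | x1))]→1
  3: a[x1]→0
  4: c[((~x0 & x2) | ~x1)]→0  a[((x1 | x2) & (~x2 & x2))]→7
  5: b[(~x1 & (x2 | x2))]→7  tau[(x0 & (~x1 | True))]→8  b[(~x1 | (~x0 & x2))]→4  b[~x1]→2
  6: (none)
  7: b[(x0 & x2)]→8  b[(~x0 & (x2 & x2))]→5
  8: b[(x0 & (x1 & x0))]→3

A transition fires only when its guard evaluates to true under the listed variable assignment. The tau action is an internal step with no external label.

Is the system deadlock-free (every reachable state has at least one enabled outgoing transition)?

Reachable = {0,3}
  0: a→3  [1 exit(s)]
  3: a→0  [1 exit(s)]

Answer: DEADLOCK-FREE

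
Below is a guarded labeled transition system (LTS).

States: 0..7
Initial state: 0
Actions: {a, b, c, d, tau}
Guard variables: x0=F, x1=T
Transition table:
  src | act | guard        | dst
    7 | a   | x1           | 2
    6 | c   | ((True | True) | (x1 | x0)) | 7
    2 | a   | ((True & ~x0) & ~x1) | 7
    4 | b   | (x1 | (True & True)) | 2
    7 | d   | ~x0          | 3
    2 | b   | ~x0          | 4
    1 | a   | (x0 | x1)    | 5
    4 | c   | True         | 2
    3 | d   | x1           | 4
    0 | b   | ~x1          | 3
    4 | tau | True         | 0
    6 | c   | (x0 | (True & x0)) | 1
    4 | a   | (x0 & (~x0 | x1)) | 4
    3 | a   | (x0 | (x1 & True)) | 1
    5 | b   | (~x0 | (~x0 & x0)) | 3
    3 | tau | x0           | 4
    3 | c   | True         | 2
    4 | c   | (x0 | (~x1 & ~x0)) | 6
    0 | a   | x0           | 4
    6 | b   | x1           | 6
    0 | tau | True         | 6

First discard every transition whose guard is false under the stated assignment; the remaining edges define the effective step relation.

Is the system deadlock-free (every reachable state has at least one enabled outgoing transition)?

Reachable = {0,1,2,3,4,5,6,7}
  0: tau→6  [deg 1]
  1: a→5  [deg 1]
  2: b→4  [deg 1]
  3: a→1  c→2  d→4  [deg 3]
  4: b→2  c→2  tau→0  [deg 3]
  5: b→3  [deg 1]
  6: b→6  c→7  [deg 2]
  7: a→2  d→3  [deg 2]

Answer: DEADLOCK-FREE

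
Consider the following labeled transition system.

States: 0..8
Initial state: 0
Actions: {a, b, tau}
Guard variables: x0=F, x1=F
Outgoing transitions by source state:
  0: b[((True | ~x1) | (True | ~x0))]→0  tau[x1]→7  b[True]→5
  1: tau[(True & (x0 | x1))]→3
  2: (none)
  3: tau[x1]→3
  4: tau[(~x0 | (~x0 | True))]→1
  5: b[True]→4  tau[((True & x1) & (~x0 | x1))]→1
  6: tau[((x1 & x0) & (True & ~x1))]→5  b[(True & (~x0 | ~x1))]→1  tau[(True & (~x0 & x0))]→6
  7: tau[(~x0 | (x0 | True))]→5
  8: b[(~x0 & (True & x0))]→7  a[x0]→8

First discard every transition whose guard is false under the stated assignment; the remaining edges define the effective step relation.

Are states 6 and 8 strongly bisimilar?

Bisimulation quotient by refinement:
  round 0: {{0,1,2,3,4,5,6,7,8}}
  round 1: {{0,5,6},{1,2,3,8},{4,7}}
  round 2: {{0},{1,2,3,8},{4},{5},{6},{7}}
stable after 3 split(s): 6 block(s)
class of 6: {6}; class of 8: {1,2,3,8}

Answer: NOT BISIMILAR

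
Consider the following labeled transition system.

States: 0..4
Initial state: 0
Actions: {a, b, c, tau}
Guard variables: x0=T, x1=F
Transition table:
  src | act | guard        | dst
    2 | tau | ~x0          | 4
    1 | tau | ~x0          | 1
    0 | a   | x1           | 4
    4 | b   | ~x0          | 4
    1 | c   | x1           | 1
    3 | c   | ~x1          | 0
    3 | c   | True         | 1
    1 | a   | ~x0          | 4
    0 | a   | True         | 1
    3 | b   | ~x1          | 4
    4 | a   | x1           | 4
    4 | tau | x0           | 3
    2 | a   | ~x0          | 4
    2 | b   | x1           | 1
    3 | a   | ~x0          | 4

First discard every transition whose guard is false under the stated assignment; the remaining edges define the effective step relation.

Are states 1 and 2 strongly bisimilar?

Compute ~ classes (split until stable):
  π0 = {{0,1,2,3,4}}
  π1 = {{0},{1,2},{3},{4}}
4 equivalence class(es) (converged in 2)
1∈{1,2}, 2∈{1,2}

Answer: BISIMILAR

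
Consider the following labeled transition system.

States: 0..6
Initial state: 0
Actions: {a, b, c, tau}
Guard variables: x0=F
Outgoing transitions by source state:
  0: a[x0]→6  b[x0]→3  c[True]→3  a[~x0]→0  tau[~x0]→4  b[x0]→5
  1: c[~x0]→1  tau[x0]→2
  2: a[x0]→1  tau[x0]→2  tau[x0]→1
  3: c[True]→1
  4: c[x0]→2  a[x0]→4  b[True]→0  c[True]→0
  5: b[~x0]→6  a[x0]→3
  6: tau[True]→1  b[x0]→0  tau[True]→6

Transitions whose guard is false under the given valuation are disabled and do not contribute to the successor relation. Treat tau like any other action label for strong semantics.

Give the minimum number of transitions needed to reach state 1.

Answer: 2

Analysis:
BFS to 1:
  L0 = {0}
  L1 = {3,4}
  L2 = {1}
first hit 1 at d=2 via c·c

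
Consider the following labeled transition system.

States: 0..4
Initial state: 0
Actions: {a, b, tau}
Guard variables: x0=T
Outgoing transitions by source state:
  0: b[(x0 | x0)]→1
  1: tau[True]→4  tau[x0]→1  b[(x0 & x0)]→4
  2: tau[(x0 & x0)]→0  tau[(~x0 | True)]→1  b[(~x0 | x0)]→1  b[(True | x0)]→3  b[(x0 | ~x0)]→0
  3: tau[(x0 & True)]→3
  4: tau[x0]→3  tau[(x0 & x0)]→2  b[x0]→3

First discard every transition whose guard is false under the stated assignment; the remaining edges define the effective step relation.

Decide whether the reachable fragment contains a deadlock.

R = {0,1,2,3,4}
  0: b→1  [1 out]
  1: b→4  tau→1  tau→4  [3 out]
  2: b→0  b→1  b→3  tau→0  tau→1  [5 out]
  3: tau→3  [1 out]
  4: b→3  tau→2  tau→3  [3 out]

Answer: DEADLOCK-FREE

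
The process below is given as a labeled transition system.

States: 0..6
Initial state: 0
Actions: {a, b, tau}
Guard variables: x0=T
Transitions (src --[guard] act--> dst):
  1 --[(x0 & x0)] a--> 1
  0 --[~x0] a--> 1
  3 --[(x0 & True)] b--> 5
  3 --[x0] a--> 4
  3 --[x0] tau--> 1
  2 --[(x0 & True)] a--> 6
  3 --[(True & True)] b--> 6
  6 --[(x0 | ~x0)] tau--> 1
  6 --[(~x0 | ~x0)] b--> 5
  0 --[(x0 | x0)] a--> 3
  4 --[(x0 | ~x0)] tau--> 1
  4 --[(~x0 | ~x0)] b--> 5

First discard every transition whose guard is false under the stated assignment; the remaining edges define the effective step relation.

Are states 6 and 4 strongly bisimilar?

Compute ~ classes (split until stable):
  P[0] = {{0,1,2,3,4,5,6}}
  P[1] = {{0,1,2},{3},{4,6},{5}}
  P[2] = {{0},{1},{2},{3},{4,6},{5}}
stable after 3 split(s): 6 block(s)
[6]={4,6}  [4]={4,6}

Answer: BISIMILAR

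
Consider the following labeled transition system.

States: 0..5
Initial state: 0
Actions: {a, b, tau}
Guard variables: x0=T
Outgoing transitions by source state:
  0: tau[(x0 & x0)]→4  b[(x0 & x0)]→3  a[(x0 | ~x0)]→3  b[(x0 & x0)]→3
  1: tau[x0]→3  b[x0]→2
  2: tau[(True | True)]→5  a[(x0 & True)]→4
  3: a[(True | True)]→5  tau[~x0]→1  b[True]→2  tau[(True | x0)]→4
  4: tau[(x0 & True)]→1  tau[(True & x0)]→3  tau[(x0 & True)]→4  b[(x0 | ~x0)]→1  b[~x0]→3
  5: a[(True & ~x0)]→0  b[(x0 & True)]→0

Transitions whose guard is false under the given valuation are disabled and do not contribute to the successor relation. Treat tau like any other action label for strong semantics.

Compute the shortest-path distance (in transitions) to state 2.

Breadth-first toward 2:
  Layer 0: {0}
  Layer 1: {3,4}
  Layer 2: {1,2,5}
first hit 2 at d=2 via a·b

Answer: 2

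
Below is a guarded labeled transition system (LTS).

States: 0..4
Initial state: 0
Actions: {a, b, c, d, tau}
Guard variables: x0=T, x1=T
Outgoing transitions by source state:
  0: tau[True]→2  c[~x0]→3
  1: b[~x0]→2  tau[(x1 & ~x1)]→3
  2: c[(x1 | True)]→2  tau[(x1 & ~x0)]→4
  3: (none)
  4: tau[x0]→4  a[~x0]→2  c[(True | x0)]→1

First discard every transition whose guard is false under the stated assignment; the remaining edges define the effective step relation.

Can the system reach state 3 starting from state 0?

4 transition(s) survive guard evaluation.
L0 = {0}
L1 = {2}  cumulative {0,2}
Reachable = {0,2}

Answer: UNREACHABLE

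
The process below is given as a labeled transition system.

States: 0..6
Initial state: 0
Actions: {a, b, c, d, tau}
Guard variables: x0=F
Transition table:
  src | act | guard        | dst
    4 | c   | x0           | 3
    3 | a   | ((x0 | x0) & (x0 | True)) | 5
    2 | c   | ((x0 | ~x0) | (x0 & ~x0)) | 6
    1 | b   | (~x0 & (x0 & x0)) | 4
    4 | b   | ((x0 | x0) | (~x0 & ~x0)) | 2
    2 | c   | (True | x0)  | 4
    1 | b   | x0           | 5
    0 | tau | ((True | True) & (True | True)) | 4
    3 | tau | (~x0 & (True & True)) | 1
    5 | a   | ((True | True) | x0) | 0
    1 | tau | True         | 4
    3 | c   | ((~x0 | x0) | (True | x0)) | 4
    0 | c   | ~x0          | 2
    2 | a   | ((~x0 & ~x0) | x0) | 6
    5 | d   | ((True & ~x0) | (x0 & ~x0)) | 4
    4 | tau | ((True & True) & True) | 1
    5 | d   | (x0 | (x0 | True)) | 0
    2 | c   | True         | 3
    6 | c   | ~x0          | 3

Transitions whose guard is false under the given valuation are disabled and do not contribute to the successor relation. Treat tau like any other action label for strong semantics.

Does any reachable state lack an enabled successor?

Reachable = {0,1,2,3,4,6}
  0: c→2  tau→4  [2 exit(s)]
  1: tau→4  [1 exit(s)]
  2: a→6  c→3  c→4  c→6  [4 exit(s)]
  3: c→4  tau→1  [2 exit(s)]
  4: b→2  tau→1  [2 exit(s)]
  6: c→3  [1 exit(s)]

Answer: DEADLOCK-FREE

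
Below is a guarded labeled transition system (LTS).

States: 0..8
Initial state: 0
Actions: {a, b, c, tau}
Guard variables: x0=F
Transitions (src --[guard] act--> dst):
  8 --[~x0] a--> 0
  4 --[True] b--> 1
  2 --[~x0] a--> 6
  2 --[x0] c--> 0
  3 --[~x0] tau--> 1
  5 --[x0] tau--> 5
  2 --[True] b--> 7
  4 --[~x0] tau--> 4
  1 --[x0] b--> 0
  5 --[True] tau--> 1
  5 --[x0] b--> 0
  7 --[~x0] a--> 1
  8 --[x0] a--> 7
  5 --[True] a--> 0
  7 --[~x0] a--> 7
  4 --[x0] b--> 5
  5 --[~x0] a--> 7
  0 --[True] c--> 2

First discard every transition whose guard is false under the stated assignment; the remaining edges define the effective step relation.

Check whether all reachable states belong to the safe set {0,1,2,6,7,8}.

Safe = {0,1,2,6,7,8}
Reachable = {0,1,2,6,7}
  0: ok
  1: ok
  2: ok
  6: ok
  7: ok

Answer: INVARIANT HOLDS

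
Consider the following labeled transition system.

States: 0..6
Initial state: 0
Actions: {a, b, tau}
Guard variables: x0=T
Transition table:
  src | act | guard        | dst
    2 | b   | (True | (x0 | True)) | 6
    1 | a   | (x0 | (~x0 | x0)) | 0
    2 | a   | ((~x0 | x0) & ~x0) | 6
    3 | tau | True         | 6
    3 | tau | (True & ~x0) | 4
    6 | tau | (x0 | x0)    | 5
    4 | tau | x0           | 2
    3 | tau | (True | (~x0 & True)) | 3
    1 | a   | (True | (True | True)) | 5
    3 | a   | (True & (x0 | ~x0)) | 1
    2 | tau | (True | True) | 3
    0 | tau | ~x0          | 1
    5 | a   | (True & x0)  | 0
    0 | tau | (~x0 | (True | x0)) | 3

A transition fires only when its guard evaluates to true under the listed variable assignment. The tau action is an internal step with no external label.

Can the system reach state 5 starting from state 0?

11 transition(s) survive guard evaluation.
Layer 0: {0}
Layer 1: {3}  cumulative {0,3}
Layer 2: {1,6}  cumulative {0,1,3,6}
Layer 3: {5}  cumulative {0,1,3,5,6}
Reach set: {0,1,3,5,6}
witness 5: tau·tau·tau

Answer: REACHABLE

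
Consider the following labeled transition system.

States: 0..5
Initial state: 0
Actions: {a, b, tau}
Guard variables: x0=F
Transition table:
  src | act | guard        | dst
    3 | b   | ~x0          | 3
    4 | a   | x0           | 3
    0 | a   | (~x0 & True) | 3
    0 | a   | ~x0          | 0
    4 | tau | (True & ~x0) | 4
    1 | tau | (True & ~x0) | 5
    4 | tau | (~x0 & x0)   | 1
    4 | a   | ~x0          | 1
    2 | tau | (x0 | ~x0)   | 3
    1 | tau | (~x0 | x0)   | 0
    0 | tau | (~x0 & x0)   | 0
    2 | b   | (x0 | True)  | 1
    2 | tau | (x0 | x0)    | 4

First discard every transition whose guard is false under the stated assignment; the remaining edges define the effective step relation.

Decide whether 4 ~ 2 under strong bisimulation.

Compute ~ classes (split until stable):
  π0 = {{0,1,2,3,4,5}}
  π1 = {{0},{1},{2},{3},{4},{5}}
stable after 2 split(s): 6 block(s)
class of 4: {4}; class of 2: {2}

Answer: NOT BISIMILAR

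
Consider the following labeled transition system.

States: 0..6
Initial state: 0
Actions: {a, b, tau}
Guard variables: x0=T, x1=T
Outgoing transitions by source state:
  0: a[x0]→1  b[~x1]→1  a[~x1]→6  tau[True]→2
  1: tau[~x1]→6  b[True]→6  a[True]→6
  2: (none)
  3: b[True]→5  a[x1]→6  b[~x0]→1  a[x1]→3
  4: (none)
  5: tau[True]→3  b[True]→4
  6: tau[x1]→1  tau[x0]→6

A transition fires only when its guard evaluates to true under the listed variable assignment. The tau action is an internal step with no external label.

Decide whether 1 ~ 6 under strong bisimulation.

Answer: NOT BISIMILAR

Trace:
Bisimulation quotient by refinement:
  π0 = {{0,1,2,3,4,5,6}}
  π1 = {{0},{1,3},{2,4},{5},{6}}
  π2 = {{0},{1},{2,4},{3},{5},{6}}
6 equivalence class(es) (converged in 3)
1∈{1}, 6∈{6}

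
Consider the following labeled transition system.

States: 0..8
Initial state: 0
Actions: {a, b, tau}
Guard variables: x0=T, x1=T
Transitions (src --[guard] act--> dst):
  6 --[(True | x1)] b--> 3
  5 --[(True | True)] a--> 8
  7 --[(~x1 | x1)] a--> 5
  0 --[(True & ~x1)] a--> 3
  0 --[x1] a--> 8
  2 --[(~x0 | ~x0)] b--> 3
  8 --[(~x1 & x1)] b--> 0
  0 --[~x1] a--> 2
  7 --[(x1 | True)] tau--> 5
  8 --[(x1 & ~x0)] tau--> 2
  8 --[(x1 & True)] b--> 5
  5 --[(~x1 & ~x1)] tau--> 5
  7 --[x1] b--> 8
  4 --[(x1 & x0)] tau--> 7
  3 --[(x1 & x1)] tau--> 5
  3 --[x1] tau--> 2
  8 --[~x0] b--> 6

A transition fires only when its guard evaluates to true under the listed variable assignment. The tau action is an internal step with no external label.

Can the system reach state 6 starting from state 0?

10 transition(s) survive guard evaluation.
Layer 0: {0}
Layer 1: {8}  cumulative {0,8}
Layer 2: {5}  cumulative {0,5,8}
Reachable = {0,5,8}

Answer: UNREACHABLE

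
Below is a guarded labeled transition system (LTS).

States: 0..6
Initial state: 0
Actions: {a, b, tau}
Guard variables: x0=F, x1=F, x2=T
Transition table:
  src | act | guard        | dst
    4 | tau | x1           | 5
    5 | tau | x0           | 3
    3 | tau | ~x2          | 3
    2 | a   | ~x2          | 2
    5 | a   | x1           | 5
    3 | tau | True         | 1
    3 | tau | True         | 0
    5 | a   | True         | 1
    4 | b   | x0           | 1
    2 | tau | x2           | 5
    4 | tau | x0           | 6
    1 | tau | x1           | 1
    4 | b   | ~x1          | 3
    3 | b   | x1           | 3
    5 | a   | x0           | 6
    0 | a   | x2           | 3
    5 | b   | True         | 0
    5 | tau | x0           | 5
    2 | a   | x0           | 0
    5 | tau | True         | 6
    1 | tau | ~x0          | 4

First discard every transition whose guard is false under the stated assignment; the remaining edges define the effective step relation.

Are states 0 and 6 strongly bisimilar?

Refine partition for ~:
  π0 = {{0,1,2,3,4,5,6}}
  π1 = {{0},{1,2,3},{4},{5},{6}}
  π2 = {{0},{1},{2},{3},{4},{5},{6}}
Fixed point at round 3; 7 class(es).
class of 0: {0}; class of 6: {6}

Answer: NOT BISIMILAR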